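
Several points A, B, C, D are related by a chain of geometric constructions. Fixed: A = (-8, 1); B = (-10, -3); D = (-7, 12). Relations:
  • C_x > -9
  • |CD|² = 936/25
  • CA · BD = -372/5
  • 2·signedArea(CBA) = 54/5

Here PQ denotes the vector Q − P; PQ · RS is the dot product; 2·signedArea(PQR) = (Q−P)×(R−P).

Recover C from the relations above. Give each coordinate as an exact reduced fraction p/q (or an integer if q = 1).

C = (-41/5, 6)

1. C_x = -41/5  [2·signedArea(CBA) = 54/5 ∩ CA · BD = -372/5]
2. C_y = 6  [2·signedArea(CBA) = 54/5 ∩ CA · BD = -372/5]
   → C = (-41/5, 6)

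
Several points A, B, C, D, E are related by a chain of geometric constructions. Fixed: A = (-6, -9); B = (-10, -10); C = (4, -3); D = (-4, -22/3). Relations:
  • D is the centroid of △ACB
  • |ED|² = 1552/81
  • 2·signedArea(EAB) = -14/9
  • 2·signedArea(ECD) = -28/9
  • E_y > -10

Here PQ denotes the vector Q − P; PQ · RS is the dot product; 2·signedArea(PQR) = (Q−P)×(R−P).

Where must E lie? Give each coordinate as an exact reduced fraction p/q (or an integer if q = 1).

1. E_x = -8  [2·signedArea(EAB) = -14/9 ∩ 2·signedArea(ECD) = -28/9]
2. E_y = -82/9  [2·signedArea(EAB) = -14/9 ∩ 2·signedArea(ECD) = -28/9]
   → E = (-8, -82/9)

E = (-8, -82/9)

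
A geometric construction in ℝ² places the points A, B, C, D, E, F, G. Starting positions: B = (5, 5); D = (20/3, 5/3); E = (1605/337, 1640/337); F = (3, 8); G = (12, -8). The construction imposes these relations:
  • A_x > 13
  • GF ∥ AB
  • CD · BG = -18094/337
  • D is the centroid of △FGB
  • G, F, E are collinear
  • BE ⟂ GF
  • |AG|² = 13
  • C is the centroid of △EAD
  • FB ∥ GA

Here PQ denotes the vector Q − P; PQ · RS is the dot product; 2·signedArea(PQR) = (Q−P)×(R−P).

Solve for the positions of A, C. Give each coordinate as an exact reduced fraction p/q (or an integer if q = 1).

A = (14, -11)
C = (25709/3033, -4516/3033)

1. A_x = 14  [GF ∥ AB ∩ FB ∥ GA]
2. A_y = -11  [GF ∥ AB ∩ FB ∥ GA]
   → A = (14, -11)
3. C_x = 25709/3033  [C is the centroid of △EAD]
4. C_y = -4516/3033  [C is the centroid of △EAD]
   → C = (25709/3033, -4516/3033)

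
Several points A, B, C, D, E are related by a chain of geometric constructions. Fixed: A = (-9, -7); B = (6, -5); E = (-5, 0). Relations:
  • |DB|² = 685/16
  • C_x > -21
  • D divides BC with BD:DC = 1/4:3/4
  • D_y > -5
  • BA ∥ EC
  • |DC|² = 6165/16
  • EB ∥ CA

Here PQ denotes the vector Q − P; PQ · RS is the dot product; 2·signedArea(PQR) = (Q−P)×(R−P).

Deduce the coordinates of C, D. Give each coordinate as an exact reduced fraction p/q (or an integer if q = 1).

C = (-20, -2)
D = (-1/2, -17/4)

1. C_x = -20  [EB ∥ CA ∩ BA ∥ EC]
2. C_y = -2  [EB ∥ CA ∩ BA ∥ EC]
   → C = (-20, -2)
3. D_x = -1/2  [D divides BC with BD:DC = 1/4:3/4]
4. D_y = -17/4  [D divides BC with BD:DC = 1/4:3/4]
   → D = (-1/2, -17/4)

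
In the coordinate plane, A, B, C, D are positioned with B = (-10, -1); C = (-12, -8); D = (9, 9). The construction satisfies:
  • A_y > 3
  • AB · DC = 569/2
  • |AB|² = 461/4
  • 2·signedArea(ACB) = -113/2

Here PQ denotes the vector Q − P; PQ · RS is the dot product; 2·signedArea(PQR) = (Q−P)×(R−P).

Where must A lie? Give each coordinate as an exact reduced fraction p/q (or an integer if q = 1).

1. A_x = -1/2  [2·signedArea(ACB) = -113/2 ∩ AB · DC = 569/2]
2. A_y = 4  [2·signedArea(ACB) = -113/2 ∩ AB · DC = 569/2]
   → A = (-1/2, 4)

A = (-1/2, 4)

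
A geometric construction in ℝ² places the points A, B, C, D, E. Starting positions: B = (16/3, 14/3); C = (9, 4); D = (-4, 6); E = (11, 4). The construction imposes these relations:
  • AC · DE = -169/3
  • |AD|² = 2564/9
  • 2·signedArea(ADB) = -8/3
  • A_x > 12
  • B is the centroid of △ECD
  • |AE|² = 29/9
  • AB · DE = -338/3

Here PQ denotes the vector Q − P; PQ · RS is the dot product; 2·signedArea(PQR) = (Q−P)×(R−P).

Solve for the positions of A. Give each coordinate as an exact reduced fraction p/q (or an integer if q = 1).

A = (38/3, 10/3)

1. A_x = 38/3  [AC · DE = -169/3 ∩ 2·signedArea(ADB) = -8/3]
2. A_y = 10/3  [AC · DE = -169/3 ∩ 2·signedArea(ADB) = -8/3]
   → A = (38/3, 10/3)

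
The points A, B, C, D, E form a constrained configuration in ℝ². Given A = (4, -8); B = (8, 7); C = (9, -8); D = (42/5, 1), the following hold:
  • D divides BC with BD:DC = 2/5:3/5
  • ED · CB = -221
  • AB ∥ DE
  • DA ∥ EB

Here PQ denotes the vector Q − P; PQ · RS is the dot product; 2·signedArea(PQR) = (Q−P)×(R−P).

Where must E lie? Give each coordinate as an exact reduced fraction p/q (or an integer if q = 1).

E = (62/5, 16)

1. E_x = 62/5  [DA ∥ EB ∩ AB ∥ DE]
2. E_y = 16  [DA ∥ EB ∩ AB ∥ DE]
   → E = (62/5, 16)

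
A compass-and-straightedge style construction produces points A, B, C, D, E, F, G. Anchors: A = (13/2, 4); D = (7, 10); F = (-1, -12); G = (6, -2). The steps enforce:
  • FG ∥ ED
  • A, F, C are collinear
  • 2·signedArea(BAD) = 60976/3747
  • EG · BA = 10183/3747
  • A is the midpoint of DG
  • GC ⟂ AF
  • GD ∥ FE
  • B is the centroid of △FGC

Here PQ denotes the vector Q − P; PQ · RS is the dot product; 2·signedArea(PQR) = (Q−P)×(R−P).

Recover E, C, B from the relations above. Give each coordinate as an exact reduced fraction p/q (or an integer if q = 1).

1. E_x = 0  [FG ∥ ED ∩ GD ∥ FE]
2. E_y = 0  [FG ∥ ED ∩ GD ∥ FE]
   → E = (0, 0)
3. C_x = 5126/1249  [A, F, C are collinear ∩ GC ⟂ AF]
4. C_y = -1388/1249  [A, F, C are collinear ∩ GC ⟂ AF]
   → C = (5126/1249, -1388/1249)
5. B_x = 11371/3747  [B is the centroid of △FGC]
6. B_y = -18874/3747  [B is the centroid of △FGC]
   → B = (11371/3747, -18874/3747)

B = (11371/3747, -18874/3747)
C = (5126/1249, -1388/1249)
E = (0, 0)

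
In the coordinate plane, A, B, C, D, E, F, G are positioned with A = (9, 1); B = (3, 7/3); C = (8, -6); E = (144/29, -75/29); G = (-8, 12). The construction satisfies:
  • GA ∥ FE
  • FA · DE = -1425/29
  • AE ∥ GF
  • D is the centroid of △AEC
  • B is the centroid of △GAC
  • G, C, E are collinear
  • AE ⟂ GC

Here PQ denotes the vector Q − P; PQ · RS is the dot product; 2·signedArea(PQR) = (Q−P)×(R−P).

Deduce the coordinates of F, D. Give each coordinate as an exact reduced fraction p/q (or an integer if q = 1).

1. F_x = -349/29  [GA ∥ FE ∩ AE ∥ GF]
2. F_y = 244/29  [GA ∥ FE ∩ AE ∥ GF]
   → F = (-349/29, 244/29)
3. D_x = 637/87  [D is the centroid of △AEC]
4. D_y = -220/87  [D is the centroid of △AEC]
   → D = (637/87, -220/87)

D = (637/87, -220/87)
F = (-349/29, 244/29)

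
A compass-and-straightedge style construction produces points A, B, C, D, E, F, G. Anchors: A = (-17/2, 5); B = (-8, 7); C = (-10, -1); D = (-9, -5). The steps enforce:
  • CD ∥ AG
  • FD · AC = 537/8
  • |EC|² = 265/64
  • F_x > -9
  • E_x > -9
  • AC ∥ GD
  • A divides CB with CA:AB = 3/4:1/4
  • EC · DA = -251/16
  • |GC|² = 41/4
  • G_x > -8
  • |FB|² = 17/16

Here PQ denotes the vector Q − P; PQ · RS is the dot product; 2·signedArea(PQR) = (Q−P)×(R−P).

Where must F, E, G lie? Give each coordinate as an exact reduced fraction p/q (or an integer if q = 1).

1. F_x = -33/4  [line 3/2·x + 6·y + -189/8 = 0 ∩ |FB|² = 17/16]
2. F_y = 6  [line 3/2·x + 6·y + -189/8 = 0 ∩ |FB|² = 17/16]
   → F = (-33/4, 6)
3. E_x = -69/8  [line -1/2·x + -10·y + 11/16 = 0 ∩ |EC|² = 265/64]
4. E_y = 1/2  [line -1/2·x + -10·y + 11/16 = 0 ∩ |EC|² = 265/64]
   → E = (-69/8, 1/2)
5. G_x = -15/2  [AC ∥ GD ∩ CD ∥ AG]
6. G_y = 1  [AC ∥ GD ∩ CD ∥ AG]
   → G = (-15/2, 1)

E = (-69/8, 1/2)
F = (-33/4, 6)
G = (-15/2, 1)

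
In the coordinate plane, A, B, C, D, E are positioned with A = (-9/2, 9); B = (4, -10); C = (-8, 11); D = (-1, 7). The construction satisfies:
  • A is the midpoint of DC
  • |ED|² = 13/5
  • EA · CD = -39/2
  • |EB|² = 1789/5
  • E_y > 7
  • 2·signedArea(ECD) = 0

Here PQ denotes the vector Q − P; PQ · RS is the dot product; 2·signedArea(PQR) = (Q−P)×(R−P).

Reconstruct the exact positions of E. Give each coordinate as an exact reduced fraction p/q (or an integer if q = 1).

1. E_x = -12/5  [2·signedArea(ECD) = 0 ∩ EA · CD = -39/2]
2. E_y = 39/5  [2·signedArea(ECD) = 0 ∩ EA · CD = -39/2]
   → E = (-12/5, 39/5)

E = (-12/5, 39/5)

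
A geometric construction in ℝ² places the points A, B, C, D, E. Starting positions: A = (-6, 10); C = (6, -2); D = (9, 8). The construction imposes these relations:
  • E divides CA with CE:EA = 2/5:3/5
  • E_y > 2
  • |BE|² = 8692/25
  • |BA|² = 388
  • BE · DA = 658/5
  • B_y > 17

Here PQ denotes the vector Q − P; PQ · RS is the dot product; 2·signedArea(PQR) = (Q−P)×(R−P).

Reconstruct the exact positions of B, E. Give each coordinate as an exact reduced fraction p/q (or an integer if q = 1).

1. E_x = 6/5  [E divides CA with CE:EA = 2/5:3/5]
2. E_y = 14/5  [E divides CA with CE:EA = 2/5:3/5]
   → E = (6/5, 14/5)
3. B_x = 12  [line 15·x + -2·y + -144 = 0 ∩ |BE|² = 8692/25]
4. B_y = 18  [line 15·x + -2·y + -144 = 0 ∩ |BE|² = 8692/25]
   → B = (12, 18)

B = (12, 18)
E = (6/5, 14/5)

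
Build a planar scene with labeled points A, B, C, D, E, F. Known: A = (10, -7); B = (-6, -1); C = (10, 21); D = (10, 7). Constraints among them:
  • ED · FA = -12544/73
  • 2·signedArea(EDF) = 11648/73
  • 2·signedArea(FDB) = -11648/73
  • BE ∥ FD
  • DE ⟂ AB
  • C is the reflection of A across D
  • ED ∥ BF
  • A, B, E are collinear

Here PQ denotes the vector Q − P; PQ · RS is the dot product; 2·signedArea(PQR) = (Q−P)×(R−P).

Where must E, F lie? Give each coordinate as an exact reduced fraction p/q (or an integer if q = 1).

1. E_x = 394/73  [A, B, E are collinear ∩ DE ⟂ AB]
2. E_y = -385/73  [A, B, E are collinear ∩ DE ⟂ AB]
   → E = (394/73, -385/73)
3. F_x = -102/73  [BE ∥ FD ∩ ED ∥ BF]
4. F_y = 823/73  [BE ∥ FD ∩ ED ∥ BF]
   → F = (-102/73, 823/73)

E = (394/73, -385/73)
F = (-102/73, 823/73)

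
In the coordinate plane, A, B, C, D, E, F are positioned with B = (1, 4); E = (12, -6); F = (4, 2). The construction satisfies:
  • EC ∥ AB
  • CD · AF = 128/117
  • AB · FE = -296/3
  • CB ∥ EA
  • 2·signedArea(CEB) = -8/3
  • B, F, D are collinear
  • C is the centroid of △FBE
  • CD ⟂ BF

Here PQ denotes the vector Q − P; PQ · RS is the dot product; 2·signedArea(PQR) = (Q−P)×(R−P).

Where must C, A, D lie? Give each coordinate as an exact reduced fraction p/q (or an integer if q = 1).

1. C_x = 17/3  [C is the centroid of △FBE]
2. C_y = 0  [C is the centroid of △FBE]
   → C = (17/3, 0)
3. A_x = 22/3  [EC ∥ AB ∩ CB ∥ EA]
4. A_y = -2  [EC ∥ AB ∩ CB ∥ EA]
   → A = (22/3, -2)
5. D_x = 79/13  [B, F, D are collinear ∩ CD ⟂ BF]
6. D_y = 8/13  [B, F, D are collinear ∩ CD ⟂ BF]
   → D = (79/13, 8/13)

A = (22/3, -2)
C = (17/3, 0)
D = (79/13, 8/13)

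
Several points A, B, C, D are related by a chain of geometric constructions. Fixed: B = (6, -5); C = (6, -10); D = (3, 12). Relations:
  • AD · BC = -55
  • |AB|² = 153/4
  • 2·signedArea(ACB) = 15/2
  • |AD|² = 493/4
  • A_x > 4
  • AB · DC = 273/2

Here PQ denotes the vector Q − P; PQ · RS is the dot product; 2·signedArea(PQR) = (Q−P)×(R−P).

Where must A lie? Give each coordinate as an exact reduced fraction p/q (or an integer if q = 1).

A = (9/2, 1)

1. A_x = 9/2  [2·signedArea(ACB) = 15/2 ∩ AB · DC = 273/2]
2. A_y = 1  [2·signedArea(ACB) = 15/2 ∩ AB · DC = 273/2]
   → A = (9/2, 1)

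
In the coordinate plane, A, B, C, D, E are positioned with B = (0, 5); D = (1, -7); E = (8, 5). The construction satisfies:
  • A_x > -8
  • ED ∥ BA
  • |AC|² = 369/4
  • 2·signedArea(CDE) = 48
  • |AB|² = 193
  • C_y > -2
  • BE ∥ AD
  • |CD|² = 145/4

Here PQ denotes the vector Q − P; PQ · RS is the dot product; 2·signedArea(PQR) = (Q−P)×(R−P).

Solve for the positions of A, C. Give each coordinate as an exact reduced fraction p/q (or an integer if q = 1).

1. A_x = -7  [BE ∥ AD ∩ ED ∥ BA]
2. A_y = -7  [BE ∥ AD ∩ ED ∥ BA]
   → A = (-7, -7)
3. C_x = 1/2  [line -12·x + 7·y + 13 = 0 ∩ |CD|² = 145/4]
4. C_y = -1  [line -12·x + 7·y + 13 = 0 ∩ |CD|² = 145/4]
   → C = (1/2, -1)

A = (-7, -7)
C = (1/2, -1)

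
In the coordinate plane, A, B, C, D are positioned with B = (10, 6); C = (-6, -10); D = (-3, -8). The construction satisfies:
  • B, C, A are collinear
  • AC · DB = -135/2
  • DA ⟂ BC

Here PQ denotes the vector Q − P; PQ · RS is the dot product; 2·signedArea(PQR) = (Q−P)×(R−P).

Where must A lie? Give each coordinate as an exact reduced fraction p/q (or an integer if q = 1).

1. A_x = -7/2  [B, C, A are collinear ∩ DA ⟂ BC]
2. A_y = -15/2  [B, C, A are collinear ∩ DA ⟂ BC]
   → A = (-7/2, -15/2)

A = (-7/2, -15/2)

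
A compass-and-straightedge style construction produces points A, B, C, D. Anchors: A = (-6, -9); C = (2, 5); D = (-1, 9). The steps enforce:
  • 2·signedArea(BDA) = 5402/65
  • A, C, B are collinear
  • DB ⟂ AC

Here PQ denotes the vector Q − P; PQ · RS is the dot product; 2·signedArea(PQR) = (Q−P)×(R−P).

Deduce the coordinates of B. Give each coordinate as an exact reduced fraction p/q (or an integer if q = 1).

1. B_x = 194/65  [A, C, B are collinear ∩ DB ⟂ AC]
2. B_y = 437/65  [A, C, B are collinear ∩ DB ⟂ AC]
   → B = (194/65, 437/65)

B = (194/65, 437/65)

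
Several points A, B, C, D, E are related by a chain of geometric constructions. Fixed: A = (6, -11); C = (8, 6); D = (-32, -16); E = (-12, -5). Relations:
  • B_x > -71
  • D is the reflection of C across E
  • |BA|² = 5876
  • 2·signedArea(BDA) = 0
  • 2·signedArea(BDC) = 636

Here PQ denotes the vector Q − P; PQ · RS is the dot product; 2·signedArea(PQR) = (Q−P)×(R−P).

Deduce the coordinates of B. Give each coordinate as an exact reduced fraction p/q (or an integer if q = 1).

B = (-70, -21)

1. B_x = -70  [2·signedArea(BDA) = 0 ∩ 2·signedArea(BDC) = 636]
2. B_y = -21  [2·signedArea(BDA) = 0 ∩ 2·signedArea(BDC) = 636]
   → B = (-70, -21)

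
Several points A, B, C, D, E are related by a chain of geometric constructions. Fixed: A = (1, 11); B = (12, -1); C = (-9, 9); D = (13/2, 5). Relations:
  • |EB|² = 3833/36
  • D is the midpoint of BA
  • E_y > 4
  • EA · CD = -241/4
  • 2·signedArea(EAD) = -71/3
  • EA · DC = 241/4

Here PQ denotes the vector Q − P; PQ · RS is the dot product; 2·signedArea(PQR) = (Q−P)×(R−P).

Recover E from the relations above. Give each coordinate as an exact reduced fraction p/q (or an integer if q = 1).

E = (19/6, 13/3)

1. E_x = 19/6  [EA · DC = 241/4 ∩ 2·signedArea(EAD) = -71/3]
2. E_y = 13/3  [EA · DC = 241/4 ∩ 2·signedArea(EAD) = -71/3]
   → E = (19/6, 13/3)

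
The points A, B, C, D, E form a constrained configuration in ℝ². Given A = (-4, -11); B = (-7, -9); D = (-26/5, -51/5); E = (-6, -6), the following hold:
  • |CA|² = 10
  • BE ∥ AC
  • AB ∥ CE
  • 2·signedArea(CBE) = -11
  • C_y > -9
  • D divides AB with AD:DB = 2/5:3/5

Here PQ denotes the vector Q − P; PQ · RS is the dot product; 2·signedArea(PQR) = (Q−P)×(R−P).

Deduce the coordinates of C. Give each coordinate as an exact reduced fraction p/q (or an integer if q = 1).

C = (-3, -8)

1. C_x = -3  [AB ∥ CE ∩ BE ∥ AC]
2. C_y = -8  [AB ∥ CE ∩ BE ∥ AC]
   → C = (-3, -8)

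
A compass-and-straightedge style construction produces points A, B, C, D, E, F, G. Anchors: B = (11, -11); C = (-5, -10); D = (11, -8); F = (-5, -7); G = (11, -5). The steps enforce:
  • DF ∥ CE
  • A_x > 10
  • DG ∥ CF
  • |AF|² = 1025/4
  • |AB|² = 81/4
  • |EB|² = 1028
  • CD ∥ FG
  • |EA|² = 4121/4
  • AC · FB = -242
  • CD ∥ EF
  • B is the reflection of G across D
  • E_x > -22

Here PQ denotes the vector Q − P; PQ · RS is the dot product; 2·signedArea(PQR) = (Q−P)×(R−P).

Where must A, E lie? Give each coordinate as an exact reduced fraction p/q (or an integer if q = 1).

1. A_x = 11  [line -16·x + 4·y + 202 = 0 ∩ |AB|² = 81/4]
2. A_y = -13/2  [line -16·x + 4·y + 202 = 0 ∩ |AB|² = 81/4]
   → A = (11, -13/2)
3. E_x = -21  [CD ∥ EF ∩ DF ∥ CE]
4. E_y = -9  [CD ∥ EF ∩ DF ∥ CE]
   → E = (-21, -9)

A = (11, -13/2)
E = (-21, -9)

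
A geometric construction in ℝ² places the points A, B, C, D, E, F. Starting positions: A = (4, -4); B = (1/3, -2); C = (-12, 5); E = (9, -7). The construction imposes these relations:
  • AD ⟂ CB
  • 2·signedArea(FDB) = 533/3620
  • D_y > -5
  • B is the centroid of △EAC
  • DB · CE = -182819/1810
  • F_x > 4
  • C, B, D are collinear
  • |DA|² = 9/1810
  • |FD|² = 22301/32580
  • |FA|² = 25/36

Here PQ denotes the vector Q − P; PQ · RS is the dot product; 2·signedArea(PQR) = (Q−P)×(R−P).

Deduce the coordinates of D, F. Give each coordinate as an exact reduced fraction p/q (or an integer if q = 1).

D = (7177/1810, -7351/1810)
F = (14/3, -9/2)

1. D_x = 7177/1810  [C, B, D are collinear ∩ AD ⟂ CB]
2. D_y = -7351/1810  [C, B, D are collinear ∩ AD ⟂ CB]
   → D = (7177/1810, -7351/1810)
3. F_x = 14/3  [line -3731/1810·x + -19721/5430·y + -73021/10860 = 0 ∩ |FD|² = 22301/32580]
4. F_y = -9/2  [line -3731/1810·x + -19721/5430·y + -73021/10860 = 0 ∩ |FD|² = 22301/32580]
   → F = (14/3, -9/2)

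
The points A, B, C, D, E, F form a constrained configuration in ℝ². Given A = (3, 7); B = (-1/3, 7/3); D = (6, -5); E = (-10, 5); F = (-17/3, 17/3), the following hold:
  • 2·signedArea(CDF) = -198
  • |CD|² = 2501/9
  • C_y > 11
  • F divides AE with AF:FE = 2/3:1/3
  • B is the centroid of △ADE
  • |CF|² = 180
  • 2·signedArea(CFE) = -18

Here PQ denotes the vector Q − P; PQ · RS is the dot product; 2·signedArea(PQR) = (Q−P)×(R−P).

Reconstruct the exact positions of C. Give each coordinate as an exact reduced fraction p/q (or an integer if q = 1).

C = (19/3, 35/3)

1. C_x = 19/3  [2·signedArea(CDF) = -198 ∩ 2·signedArea(CFE) = -18]
2. C_y = 35/3  [2·signedArea(CDF) = -198 ∩ 2·signedArea(CFE) = -18]
   → C = (19/3, 35/3)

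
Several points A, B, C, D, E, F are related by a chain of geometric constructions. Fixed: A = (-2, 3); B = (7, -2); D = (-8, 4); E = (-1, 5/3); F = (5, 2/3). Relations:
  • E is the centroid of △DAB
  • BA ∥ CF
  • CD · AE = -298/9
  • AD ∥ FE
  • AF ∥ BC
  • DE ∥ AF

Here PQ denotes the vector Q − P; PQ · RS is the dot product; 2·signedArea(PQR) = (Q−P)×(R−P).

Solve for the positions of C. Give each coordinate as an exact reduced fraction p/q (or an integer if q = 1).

C = (14, -13/3)

1. C_x = 14  [BA ∥ CF ∩ AF ∥ BC]
2. C_y = -13/3  [BA ∥ CF ∩ AF ∥ BC]
   → C = (14, -13/3)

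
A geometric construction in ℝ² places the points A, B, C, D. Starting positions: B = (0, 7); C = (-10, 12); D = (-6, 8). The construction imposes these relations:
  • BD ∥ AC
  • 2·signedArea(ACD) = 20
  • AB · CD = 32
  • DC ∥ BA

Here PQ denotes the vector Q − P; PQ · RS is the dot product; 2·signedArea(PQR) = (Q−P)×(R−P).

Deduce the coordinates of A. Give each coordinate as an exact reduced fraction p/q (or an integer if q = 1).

A = (-4, 11)

1. A_x = -4  [BD ∥ AC ∩ DC ∥ BA]
2. A_y = 11  [BD ∥ AC ∩ DC ∥ BA]
   → A = (-4, 11)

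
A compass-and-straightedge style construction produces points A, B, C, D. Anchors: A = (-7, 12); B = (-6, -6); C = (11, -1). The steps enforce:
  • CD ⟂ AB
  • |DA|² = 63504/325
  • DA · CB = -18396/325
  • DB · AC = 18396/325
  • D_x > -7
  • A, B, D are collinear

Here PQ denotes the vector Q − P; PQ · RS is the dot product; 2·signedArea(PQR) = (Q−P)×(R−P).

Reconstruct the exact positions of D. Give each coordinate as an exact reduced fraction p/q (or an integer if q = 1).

1. D_x = -2023/325  [A, B, D are collinear ∩ CD ⟂ AB]
2. D_y = -636/325  [A, B, D are collinear ∩ CD ⟂ AB]
   → D = (-2023/325, -636/325)

D = (-2023/325, -636/325)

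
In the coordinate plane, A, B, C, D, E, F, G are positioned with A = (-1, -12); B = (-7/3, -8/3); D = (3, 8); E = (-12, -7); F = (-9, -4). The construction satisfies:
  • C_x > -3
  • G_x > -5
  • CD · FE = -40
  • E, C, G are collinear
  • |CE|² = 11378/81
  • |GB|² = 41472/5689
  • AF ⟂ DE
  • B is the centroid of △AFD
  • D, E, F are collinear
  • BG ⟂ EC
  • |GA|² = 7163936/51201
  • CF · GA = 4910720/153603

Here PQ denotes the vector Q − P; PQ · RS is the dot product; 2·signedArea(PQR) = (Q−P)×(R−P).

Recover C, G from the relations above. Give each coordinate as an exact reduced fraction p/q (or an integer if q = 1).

C = (-25/9, 4/9)
G = (-68767/17067, -9656/17067)

1. C_x = -25/9  [line 3·x + 3·y + 7 = 0 ∩ |CE|² = 11378/81]
2. C_y = 4/9  [line 3·x + 3·y + 7 = 0 ∩ |CE|² = 11378/81]
   → C = (-25/9, 4/9)
3. G_x = -68767/17067  [CF · GA = 4910720/153603 ∩ E, C, G are collinear]
4. G_y = -9656/17067  [CF · GA = 4910720/153603 ∩ E, C, G are collinear]
   → G = (-68767/17067, -9656/17067)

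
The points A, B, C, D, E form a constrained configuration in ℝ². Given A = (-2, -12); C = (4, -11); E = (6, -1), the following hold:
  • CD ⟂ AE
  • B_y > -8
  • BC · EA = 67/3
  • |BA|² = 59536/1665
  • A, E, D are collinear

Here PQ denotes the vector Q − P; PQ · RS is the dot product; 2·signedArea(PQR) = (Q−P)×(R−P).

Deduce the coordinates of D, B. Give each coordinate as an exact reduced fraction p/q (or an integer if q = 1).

1. D_x = 102/185  [A, E, D are collinear ∩ CD ⟂ AE]
2. D_y = -1571/185  [A, E, D are collinear ∩ CD ⟂ AE]
   → D = (102/185, -1571/185)
3. B_x = 842/555  [line 8·x + 11·y + 200/3 = 0 ∩ |BA|² = 59536/1665]
4. B_y = -3976/555  [line 8·x + 11·y + 200/3 = 0 ∩ |BA|² = 59536/1665]
   → B = (842/555, -3976/555)

B = (842/555, -3976/555)
D = (102/185, -1571/185)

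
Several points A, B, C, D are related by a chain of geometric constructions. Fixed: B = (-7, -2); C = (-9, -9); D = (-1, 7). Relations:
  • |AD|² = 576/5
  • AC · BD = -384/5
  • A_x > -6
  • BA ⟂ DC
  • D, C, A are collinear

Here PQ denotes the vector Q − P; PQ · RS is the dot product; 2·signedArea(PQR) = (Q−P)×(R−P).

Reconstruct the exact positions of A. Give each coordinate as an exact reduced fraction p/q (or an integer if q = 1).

1. A_x = -29/5  [D, C, A are collinear ∩ BA ⟂ DC]
2. A_y = -13/5  [D, C, A are collinear ∩ BA ⟂ DC]
   → A = (-29/5, -13/5)

A = (-29/5, -13/5)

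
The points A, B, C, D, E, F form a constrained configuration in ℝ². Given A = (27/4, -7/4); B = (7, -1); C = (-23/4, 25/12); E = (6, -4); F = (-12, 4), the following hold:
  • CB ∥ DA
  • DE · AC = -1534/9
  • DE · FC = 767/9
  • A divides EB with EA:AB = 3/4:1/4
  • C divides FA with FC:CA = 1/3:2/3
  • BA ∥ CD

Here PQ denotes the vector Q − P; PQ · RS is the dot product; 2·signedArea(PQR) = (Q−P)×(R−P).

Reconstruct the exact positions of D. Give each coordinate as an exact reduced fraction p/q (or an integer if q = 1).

1. D_x = -6  [CB ∥ DA ∩ BA ∥ CD]
2. D_y = 4/3  [CB ∥ DA ∩ BA ∥ CD]
   → D = (-6, 4/3)

D = (-6, 4/3)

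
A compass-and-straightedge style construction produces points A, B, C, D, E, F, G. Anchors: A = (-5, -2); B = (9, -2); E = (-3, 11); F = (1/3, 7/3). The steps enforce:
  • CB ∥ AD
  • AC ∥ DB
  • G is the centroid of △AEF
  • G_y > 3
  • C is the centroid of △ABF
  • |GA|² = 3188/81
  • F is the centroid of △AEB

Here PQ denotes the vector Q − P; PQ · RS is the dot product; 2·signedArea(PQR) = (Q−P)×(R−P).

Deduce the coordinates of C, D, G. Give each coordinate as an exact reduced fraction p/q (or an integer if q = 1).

C = (13/9, -5/9)
D = (23/9, -31/9)
G = (-23/9, 34/9)

1. C_x = 13/9  [C is the centroid of △ABF]
2. C_y = -5/9  [C is the centroid of △ABF]
   → C = (13/9, -5/9)
3. D_x = 23/9  [AC ∥ DB ∩ CB ∥ AD]
4. D_y = -31/9  [AC ∥ DB ∩ CB ∥ AD]
   → D = (23/9, -31/9)
5. G_x = -23/9  [G is the centroid of △AEF]
6. G_y = 34/9  [G is the centroid of △AEF]
   → G = (-23/9, 34/9)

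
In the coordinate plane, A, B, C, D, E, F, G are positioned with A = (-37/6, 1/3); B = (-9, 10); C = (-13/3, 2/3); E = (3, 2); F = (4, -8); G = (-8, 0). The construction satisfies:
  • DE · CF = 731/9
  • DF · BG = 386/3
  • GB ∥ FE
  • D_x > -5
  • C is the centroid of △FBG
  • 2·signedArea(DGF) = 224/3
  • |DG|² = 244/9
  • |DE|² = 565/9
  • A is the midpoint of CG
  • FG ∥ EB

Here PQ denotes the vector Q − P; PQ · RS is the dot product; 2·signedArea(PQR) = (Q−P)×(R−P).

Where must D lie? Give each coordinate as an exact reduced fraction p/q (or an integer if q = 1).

D = (-14/3, 4)

1. D_x = -14/3  [2·signedArea(DGF) = 224/3 ∩ DE · CF = 731/9]
2. D_y = 4  [2·signedArea(DGF) = 224/3 ∩ DE · CF = 731/9]
   → D = (-14/3, 4)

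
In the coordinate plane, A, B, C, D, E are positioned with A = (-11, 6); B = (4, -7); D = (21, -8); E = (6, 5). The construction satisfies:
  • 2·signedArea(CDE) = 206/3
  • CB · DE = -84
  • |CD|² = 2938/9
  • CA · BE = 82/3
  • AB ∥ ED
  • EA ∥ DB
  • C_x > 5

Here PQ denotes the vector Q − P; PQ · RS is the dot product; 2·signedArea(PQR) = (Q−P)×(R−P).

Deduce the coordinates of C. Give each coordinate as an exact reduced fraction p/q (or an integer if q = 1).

C = (16/3, 1)

1. C_x = 16/3  [CB · DE = -84 ∩ CA · BE = 82/3]
2. C_y = 1  [CB · DE = -84 ∩ CA · BE = 82/3]
   → C = (16/3, 1)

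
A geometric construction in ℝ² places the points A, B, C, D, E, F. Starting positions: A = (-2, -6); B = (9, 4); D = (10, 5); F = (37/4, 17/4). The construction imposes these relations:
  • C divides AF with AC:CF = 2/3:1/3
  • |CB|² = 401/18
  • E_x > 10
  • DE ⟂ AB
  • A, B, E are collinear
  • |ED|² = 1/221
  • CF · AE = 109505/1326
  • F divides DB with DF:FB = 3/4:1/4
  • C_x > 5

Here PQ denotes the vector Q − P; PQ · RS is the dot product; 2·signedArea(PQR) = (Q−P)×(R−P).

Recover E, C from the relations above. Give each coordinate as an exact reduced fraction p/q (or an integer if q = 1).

1. E_x = 2220/221  [A, B, E are collinear ∩ DE ⟂ AB]
2. E_y = 1094/221  [A, B, E are collinear ∩ DE ⟂ AB]
   → E = (2220/221, 1094/221)
3. C_x = 11/2  [C divides AF with AC:CF = 2/3:1/3]
4. C_y = 5/6  [C divides AF with AC:CF = 2/3:1/3]
   → C = (11/2, 5/6)

C = (11/2, 5/6)
E = (2220/221, 1094/221)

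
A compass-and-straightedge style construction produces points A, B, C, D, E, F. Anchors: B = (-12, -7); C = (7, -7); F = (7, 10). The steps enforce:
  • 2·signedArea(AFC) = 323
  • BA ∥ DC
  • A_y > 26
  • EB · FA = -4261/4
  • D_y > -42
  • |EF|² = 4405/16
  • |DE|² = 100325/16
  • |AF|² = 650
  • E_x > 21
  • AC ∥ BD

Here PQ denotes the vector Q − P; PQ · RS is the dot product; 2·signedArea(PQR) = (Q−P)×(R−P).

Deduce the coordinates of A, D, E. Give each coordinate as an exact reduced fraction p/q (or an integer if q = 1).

A = (26, 27)
D = (-31, -41)
E = (85/4, 37/2)

1. A_x = 26  [2·signedArea(AFC) = 323]
2. A_y = 27  [|AF|² = 650]
   → A = (26, 27)
3. D_x = -31  [BA ∥ DC ∩ AC ∥ BD]
4. D_y = -41  [BA ∥ DC ∩ AC ∥ BD]
   → D = (-31, -41)
5. E_x = 85/4  [line -19·x + -17·y + 2873/4 = 0 ∩ |EF|² = 4405/16]
6. E_y = 37/2  [line -19·x + -17·y + 2873/4 = 0 ∩ |EF|² = 4405/16]
   → E = (85/4, 37/2)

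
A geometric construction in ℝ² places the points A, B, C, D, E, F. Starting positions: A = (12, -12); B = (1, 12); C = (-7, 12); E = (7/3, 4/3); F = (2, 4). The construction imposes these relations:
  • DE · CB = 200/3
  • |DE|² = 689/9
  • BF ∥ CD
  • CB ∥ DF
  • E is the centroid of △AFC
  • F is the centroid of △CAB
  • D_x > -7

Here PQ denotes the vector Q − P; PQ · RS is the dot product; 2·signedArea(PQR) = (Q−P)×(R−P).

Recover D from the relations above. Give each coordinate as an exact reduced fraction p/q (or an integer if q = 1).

D = (-6, 4)

1. D_x = -6  [CB ∥ DF ∩ BF ∥ CD]
2. D_y = 4  [CB ∥ DF ∩ BF ∥ CD]
   → D = (-6, 4)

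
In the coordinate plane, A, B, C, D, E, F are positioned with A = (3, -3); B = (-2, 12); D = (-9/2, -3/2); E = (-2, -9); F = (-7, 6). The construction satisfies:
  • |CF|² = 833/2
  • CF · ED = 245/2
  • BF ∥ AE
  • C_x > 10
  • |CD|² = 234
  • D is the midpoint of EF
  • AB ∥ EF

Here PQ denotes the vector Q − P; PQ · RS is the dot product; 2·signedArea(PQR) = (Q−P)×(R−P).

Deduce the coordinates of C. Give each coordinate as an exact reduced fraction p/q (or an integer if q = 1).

1. C_x = 21/2  [line 5/2·x + -15/2·y + -60 = 0 ∩ |CF|² = 833/2]
2. C_y = -9/2  [line 5/2·x + -15/2·y + -60 = 0 ∩ |CF|² = 833/2]
   → C = (21/2, -9/2)

C = (21/2, -9/2)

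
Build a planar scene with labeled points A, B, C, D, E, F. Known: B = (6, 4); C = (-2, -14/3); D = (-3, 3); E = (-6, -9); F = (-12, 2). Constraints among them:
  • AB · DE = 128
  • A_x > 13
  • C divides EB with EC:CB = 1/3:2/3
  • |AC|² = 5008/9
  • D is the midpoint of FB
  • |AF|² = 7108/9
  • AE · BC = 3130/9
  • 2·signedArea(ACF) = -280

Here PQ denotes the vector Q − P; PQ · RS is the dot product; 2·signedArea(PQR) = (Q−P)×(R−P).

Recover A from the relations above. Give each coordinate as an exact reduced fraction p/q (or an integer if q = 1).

1. A_x = 14  [2·signedArea(ACF) = -280 ∩ AE · BC = 3130/9]
2. A_y = 38/3  [2·signedArea(ACF) = -280 ∩ AE · BC = 3130/9]
   → A = (14, 38/3)

A = (14, 38/3)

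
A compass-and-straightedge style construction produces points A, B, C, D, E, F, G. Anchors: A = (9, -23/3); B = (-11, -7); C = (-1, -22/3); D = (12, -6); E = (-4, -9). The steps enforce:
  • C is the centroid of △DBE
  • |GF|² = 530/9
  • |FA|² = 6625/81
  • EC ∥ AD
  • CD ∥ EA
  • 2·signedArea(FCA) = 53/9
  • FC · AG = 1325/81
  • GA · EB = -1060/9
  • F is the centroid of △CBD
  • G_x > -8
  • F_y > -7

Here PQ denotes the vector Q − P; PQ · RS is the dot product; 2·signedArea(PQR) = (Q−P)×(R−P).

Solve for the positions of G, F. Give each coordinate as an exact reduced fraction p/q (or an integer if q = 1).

F = (0, -61/9)
G = (-23/3, -64/9)

1. F_x = 0  [F is the centroid of △CBD]
2. F_y = -61/9  [F is the centroid of △CBD]
   → F = (0, -61/9)
3. G_x = -23/3  [GA · EB = -1060/9 ∩ FC · AG = 1325/81]
4. G_y = -64/9  [GA · EB = -1060/9 ∩ FC · AG = 1325/81]
   → G = (-23/3, -64/9)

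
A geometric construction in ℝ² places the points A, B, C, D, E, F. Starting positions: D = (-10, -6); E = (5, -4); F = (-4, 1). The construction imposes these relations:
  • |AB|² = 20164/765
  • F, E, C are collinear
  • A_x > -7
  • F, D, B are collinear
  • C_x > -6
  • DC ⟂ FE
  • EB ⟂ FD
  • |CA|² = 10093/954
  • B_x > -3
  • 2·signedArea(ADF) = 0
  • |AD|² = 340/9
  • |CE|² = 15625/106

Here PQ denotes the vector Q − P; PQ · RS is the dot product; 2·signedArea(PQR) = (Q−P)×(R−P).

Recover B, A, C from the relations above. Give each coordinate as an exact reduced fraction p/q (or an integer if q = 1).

1. B_x = -226/85  [F, D, B are collinear ∩ EB ⟂ FD]
2. B_y = 218/85  [F, D, B are collinear ∩ EB ⟂ FD]
   → B = (-226/85, 218/85)
3. A_x = -6  [line -7·x + 6·y + -34 = 0 ∩ |AD|² = 340/9]
4. A_y = -4/3  [line -7·x + 6·y + -34 = 0 ∩ |AD|² = 340/9]
   → A = (-6, -4/3)
5. C_x = -595/106  [F, E, C are collinear ∩ DC ⟂ FE]
6. C_y = 201/106  [F, E, C are collinear ∩ DC ⟂ FE]
   → C = (-595/106, 201/106)

A = (-6, -4/3)
B = (-226/85, 218/85)
C = (-595/106, 201/106)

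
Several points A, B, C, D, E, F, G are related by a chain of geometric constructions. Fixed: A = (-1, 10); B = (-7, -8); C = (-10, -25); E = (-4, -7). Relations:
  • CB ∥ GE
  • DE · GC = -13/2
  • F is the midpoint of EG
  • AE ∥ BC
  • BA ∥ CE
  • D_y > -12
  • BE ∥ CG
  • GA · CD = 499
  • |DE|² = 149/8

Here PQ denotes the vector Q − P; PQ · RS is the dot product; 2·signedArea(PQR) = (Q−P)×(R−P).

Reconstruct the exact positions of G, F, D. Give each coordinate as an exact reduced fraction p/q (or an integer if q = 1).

1. G_x = -7  [CB ∥ GE ∩ BE ∥ CG]
2. G_y = -24  [CB ∥ GE ∩ BE ∥ CG]
   → G = (-7, -24)
3. F_x = -11/2  [F is the midpoint of EG]
4. F_y = -31/2  [F is the midpoint of EG]
   → F = (-11/2, -31/2)
5. D_x = -19/4  [DE · GC = -13/2 ∩ GA · CD = 499]
6. D_y = -45/4  [DE · GC = -13/2 ∩ GA · CD = 499]
   → D = (-19/4, -45/4)

D = (-19/4, -45/4)
F = (-11/2, -31/2)
G = (-7, -24)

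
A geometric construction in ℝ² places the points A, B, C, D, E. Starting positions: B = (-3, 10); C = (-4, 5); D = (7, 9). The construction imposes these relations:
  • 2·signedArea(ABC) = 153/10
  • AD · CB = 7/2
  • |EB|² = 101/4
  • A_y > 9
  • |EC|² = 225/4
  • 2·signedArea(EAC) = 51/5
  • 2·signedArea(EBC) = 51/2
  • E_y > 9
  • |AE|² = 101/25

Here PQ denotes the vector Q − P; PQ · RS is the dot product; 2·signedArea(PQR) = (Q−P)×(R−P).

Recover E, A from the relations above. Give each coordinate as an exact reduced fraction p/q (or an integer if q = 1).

A = (0, 97/10)
E = (2, 19/2)

1. E_x = 2  [line 5·x + -1·y + -1/2 = 0 ∩ |EC|² = 225/4]
2. E_y = 19/2  [line 5·x + -1·y + -1/2 = 0 ∩ |EC|² = 225/4]
   → E = (2, 19/2)
3. A_x = 0  [AD · CB = 7/2 ∩ 2·signedArea(ABC) = 153/10]
4. A_y = 97/10  [AD · CB = 7/2 ∩ 2·signedArea(ABC) = 153/10]
   → A = (0, 97/10)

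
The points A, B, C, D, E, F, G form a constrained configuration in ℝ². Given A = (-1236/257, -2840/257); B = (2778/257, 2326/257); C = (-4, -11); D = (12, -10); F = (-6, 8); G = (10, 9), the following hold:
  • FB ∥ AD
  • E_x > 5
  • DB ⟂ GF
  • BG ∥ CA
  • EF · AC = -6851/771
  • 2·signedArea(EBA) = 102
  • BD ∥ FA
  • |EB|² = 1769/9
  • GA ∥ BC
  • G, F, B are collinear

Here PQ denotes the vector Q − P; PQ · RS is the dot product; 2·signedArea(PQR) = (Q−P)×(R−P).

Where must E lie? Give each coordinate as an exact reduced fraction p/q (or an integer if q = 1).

1. E_x = 4418/771  [EF · AC = -6851/771 ∩ 2·signedArea(EBA) = 102]
2. E_y = -3097/771  [EF · AC = -6851/771 ∩ 2·signedArea(EBA) = 102]
   → E = (4418/771, -3097/771)

E = (4418/771, -3097/771)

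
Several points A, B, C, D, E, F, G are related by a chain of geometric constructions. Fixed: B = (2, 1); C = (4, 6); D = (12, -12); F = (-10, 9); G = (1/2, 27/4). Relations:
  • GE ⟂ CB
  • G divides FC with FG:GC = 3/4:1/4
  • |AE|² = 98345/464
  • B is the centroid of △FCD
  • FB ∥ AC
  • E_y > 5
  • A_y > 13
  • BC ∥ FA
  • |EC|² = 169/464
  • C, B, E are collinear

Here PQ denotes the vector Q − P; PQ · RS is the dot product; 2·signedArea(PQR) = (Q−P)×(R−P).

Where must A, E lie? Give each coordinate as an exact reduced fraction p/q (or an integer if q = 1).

1. A_x = -8  [FB ∥ AC ∩ BC ∥ FA]
2. A_y = 14  [FB ∥ AC ∩ BC ∥ FA]
   → A = (-8, 14)
3. E_x = 219/58  [C, B, E are collinear ∩ GE ⟂ CB]
4. E_y = 631/116  [C, B, E are collinear ∩ GE ⟂ CB]
   → E = (219/58, 631/116)

A = (-8, 14)
E = (219/58, 631/116)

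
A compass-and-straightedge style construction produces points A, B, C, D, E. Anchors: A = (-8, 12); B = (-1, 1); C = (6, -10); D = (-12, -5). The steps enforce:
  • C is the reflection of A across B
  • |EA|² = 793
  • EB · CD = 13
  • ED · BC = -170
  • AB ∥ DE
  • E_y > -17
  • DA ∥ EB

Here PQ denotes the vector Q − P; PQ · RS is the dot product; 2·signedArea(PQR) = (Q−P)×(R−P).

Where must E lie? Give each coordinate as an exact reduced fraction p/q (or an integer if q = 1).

E = (-5, -16)

1. E_x = -5  [DA ∥ EB ∩ AB ∥ DE]
2. E_y = -16  [DA ∥ EB ∩ AB ∥ DE]
   → E = (-5, -16)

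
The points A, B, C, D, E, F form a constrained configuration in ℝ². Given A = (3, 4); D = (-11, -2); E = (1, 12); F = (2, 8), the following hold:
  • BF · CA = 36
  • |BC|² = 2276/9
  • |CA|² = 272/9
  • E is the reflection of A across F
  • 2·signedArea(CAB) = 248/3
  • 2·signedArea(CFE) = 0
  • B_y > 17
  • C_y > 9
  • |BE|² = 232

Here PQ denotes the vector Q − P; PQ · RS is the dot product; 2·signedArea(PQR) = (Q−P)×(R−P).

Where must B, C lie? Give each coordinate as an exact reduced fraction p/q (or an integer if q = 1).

B = (15, 18)
C = (5/3, 28/3)

1. C_x = 5/3  [line -4·x + -1·y + 16 = 0 ∩ |CA|² = 272/9]
2. C_y = 28/3  [line -4·x + -1·y + 16 = 0 ∩ |CA|² = 272/9]
   → C = (5/3, 28/3)
3. B_x = 15  [BF · CA = 36 ∩ 2·signedArea(CAB) = 248/3]
4. B_y = 18  [BF · CA = 36 ∩ 2·signedArea(CAB) = 248/3]
   → B = (15, 18)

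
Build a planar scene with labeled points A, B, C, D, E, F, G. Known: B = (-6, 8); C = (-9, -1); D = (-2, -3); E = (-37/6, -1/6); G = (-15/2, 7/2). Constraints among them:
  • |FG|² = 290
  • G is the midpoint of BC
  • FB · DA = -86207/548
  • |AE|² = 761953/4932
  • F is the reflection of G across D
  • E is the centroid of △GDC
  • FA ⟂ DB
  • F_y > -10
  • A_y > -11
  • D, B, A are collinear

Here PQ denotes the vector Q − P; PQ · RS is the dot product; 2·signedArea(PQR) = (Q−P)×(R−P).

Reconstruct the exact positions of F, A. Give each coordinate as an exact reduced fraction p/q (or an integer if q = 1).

A = (100/137, -2879/274)
F = (7/2, -19/2)

1. F_x = 7/2  [F is the reflection of G across D]
2. F_y = -19/2  [F is the reflection of G across D]
   → F = (7/2, -19/2)
3. A_x = 100/137  [D, B, A are collinear ∩ FA ⟂ DB]
4. A_y = -2879/274  [D, B, A are collinear ∩ FA ⟂ DB]
   → A = (100/137, -2879/274)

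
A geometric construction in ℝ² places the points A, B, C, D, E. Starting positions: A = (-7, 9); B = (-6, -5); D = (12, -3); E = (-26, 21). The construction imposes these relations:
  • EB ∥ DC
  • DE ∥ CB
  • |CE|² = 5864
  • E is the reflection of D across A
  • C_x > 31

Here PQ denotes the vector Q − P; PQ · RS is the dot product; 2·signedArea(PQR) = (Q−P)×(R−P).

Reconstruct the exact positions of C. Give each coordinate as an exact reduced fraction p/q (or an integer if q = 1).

1. C_x = 32  [DE ∥ CB ∩ EB ∥ DC]
2. C_y = -29  [DE ∥ CB ∩ EB ∥ DC]
   → C = (32, -29)

C = (32, -29)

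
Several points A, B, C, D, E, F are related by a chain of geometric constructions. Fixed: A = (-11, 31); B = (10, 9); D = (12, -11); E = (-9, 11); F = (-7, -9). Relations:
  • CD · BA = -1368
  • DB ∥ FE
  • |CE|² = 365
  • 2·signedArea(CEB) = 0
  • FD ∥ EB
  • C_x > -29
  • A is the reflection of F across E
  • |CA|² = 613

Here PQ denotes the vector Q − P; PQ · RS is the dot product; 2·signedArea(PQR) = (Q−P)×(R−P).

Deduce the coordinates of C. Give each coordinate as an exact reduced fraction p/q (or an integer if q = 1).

1. C_x = -28  [2·signedArea(CEB) = 0 ∩ CD · BA = -1368]
2. C_y = 13  [2·signedArea(CEB) = 0 ∩ CD · BA = -1368]
   → C = (-28, 13)

C = (-28, 13)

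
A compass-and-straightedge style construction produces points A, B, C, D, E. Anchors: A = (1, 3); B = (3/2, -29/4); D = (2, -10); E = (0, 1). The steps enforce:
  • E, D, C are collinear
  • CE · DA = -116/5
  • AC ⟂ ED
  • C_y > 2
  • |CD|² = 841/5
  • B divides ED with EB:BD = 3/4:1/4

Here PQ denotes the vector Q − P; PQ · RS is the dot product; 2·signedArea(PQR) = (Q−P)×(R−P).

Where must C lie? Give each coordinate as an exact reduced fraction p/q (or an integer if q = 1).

1. C_x = -8/25  [E, D, C are collinear ∩ AC ⟂ ED]
2. C_y = 69/25  [E, D, C are collinear ∩ AC ⟂ ED]
   → C = (-8/25, 69/25)

C = (-8/25, 69/25)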